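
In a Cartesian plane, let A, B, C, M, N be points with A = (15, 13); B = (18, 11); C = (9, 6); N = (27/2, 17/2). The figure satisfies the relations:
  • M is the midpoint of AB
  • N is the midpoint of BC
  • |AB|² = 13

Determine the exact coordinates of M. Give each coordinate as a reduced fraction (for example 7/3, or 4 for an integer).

1. M_x = 33/2  [2·M = A+B = (15, 13)+(18, 11)]
2. M_y = 12  [2·M = A+B = (15, 13)+(18, 11)]
   so M = (33/2, 12)

M = (33/2, 12)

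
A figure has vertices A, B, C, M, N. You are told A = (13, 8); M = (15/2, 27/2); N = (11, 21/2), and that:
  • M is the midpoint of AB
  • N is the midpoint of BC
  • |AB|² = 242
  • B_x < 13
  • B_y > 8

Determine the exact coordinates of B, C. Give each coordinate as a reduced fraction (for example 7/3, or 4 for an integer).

B = (2, 19)
C = (20, 2)

1. B_x = 2  [B = 2·M−A = 2·(15/2, 27/2)−(13, 8)]
2. B_y = 19  [B = 2·M−A = 2·(15/2, 27/2)−(13, 8)]
   so B = (2, 19)
3. C_x = 20  [C = 2·N−B = 2·(11, 21/2)−(2, 19)]
4. C_y = 2  [C = 2·N−B = 2·(11, 21/2)−(2, 19)]
   so C = (20, 2)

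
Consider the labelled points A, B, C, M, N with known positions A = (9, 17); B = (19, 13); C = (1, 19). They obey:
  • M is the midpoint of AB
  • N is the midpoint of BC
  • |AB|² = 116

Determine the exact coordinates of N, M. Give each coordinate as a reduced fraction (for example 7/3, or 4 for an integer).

N = (10, 16)
M = (14, 15)

1. M_x = 14  [2·M = A+B = (9, 17)+(19, 13)]
2. M_y = 15  [2·M = A+B = (9, 17)+(19, 13)]
   so M = (14, 15)
3. N_x = 10  [2·N = B+C = (19, 13)+(1, 19)]
4. N_y = 16  [2·N = B+C = (19, 13)+(1, 19)]
   so N = (10, 16)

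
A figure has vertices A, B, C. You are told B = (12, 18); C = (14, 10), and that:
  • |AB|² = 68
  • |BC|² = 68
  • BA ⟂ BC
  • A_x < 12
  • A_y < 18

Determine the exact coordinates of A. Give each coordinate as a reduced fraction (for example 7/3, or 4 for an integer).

A = (4, 16)

1. A_x = 4  [[BA ⟂ BC ⇒ 2x-8y+120=0] ∩ [|A−(12, 18)|²=68]]
2. A_y = 16  [[BA ⟂ BC ⇒ 2x-8y+120=0] ∩ [|A−(12, 18)|²=68]]
   so A = (4, 16)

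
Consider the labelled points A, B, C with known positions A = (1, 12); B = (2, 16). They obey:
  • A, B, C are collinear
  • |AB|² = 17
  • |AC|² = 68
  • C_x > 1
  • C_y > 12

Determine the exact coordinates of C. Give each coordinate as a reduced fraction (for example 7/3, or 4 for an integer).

C = (3, 20)

1. C_x = 3  [[A, B, C are collinear ⇒ -4x+1y-8=0] ∩ [|C−(1, 12)|²=68]]
2. C_y = 20  [[A, B, C are collinear ⇒ -4x+1y-8=0] ∩ [|C−(1, 12)|²=68]]
   so C = (3, 20)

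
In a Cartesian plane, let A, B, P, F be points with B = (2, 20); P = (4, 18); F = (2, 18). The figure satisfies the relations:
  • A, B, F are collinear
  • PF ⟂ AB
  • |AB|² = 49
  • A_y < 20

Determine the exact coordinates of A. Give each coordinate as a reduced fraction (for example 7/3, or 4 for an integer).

1. A_x = 2  [[A, B, F are collinear ⇒ 2x-4=0] ∩ [|A−(2, 20)|²=49]]
2. A_y = 13  [[A, B, F are collinear ⇒ 2x-4=0] ∩ [|A−(2, 20)|²=49]]
   so A = (2, 13)

A = (2, 13)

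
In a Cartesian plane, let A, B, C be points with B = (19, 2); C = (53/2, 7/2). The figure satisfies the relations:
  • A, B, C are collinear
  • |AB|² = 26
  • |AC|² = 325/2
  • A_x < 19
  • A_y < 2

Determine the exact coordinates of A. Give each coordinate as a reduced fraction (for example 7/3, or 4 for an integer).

1. A_x = 14  [[A, B, C are collinear ⇒ -3/2x+15/2y+27/2=0] ∩ [|A−(19, 2)|²=26]]
2. A_y = 1  [[A, B, C are collinear ⇒ -3/2x+15/2y+27/2=0] ∩ [|A−(19, 2)|²=26]]
   so A = (14, 1)

A = (14, 1)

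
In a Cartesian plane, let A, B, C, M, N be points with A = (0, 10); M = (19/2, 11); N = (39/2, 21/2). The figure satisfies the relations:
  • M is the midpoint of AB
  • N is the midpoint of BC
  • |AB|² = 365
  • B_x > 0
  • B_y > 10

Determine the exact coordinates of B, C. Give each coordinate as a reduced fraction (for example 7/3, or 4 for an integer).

1. B_x = 19  [B = 2·M−A = 2·(19/2, 11)−(0, 10)]
2. B_y = 12  [B = 2·M−A = 2·(19/2, 11)−(0, 10)]
   so B = (19, 12)
3. C_x = 20  [C = 2·N−B = 2·(39/2, 21/2)−(19, 12)]
4. C_y = 9  [C = 2·N−B = 2·(39/2, 21/2)−(19, 12)]
   so C = (20, 9)

B = (19, 12)
C = (20, 9)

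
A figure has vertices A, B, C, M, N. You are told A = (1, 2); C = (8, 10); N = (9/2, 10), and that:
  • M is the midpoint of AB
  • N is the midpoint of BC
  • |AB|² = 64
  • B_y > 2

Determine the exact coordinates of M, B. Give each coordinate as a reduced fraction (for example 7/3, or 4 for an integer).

M = (1, 6)
B = (1, 10)

1. B_x = 1  [B = 2·N−C = 2·(9/2, 10)−(8, 10)]
2. B_y = 10  [B = 2·N−C = 2·(9/2, 10)−(8, 10)]
   so B = (1, 10)
3. M_x = 1  [2·M = A+B = (1, 2)+(1, 10)]
4. M_y = 6  [2·M = A+B = (1, 2)+(1, 10)]
   so M = (1, 6)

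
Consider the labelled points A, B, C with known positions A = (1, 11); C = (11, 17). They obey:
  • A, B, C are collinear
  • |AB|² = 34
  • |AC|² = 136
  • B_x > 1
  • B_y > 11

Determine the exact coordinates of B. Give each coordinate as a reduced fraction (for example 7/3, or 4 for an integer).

B = (6, 14)

1. B_x = 6  [[A, B, C are collinear ⇒ 6x-10y+104=0] ∩ [|B−(1, 11)|²=34]]
2. B_y = 14  [[A, B, C are collinear ⇒ 6x-10y+104=0] ∩ [|B−(1, 11)|²=34]]
   so B = (6, 14)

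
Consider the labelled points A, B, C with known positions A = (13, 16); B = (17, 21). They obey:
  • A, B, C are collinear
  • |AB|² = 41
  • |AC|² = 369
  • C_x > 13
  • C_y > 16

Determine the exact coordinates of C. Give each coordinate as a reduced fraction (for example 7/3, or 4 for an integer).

C = (25, 31)

1. C_x = 25  [[A, B, C are collinear ⇒ -5x+4y+1=0] ∩ [|C−(13, 16)|²=369]]
2. C_y = 31  [[A, B, C are collinear ⇒ -5x+4y+1=0] ∩ [|C−(13, 16)|²=369]]
   so C = (25, 31)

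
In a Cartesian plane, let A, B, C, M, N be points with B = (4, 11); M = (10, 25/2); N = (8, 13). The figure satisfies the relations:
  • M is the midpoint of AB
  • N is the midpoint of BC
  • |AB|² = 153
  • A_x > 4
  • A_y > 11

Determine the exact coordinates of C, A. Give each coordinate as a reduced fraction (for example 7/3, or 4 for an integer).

1. A_x = 16  [A = 2·M−B = 2·(10, 25/2)−(4, 11)]
2. A_y = 14  [A = 2·M−B = 2·(10, 25/2)−(4, 11)]
   so A = (16, 14)
3. C_x = 12  [C = 2·N−B = 2·(8, 13)−(4, 11)]
4. C_y = 15  [C = 2·N−B = 2·(8, 13)−(4, 11)]
   so C = (12, 15)

C = (12, 15)
A = (16, 14)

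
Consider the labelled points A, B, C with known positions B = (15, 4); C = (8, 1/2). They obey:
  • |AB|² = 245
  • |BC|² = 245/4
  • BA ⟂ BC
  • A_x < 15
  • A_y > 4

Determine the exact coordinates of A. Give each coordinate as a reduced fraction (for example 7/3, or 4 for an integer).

1. A_x = 8  [[BA ⟂ BC ⇒ -7x-7/2y+119=0] ∩ [|A−(15, 4)|²=245]]
2. A_y = 18  [[BA ⟂ BC ⇒ -7x-7/2y+119=0] ∩ [|A−(15, 4)|²=245]]
   so A = (8, 18)

A = (8, 18)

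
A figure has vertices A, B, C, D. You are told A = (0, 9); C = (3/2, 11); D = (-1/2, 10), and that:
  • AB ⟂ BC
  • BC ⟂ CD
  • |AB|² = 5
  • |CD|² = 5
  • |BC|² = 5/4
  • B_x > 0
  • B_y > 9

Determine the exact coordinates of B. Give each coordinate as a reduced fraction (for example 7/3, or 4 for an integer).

1. B_x = 2  [[BC ⟂ CD ⇒ 2x+1y-14=0] ∩ [|B−(0, 9)|²=5]]
2. B_y = 10  [[BC ⟂ CD ⇒ 2x+1y-14=0] ∩ [|B−(0, 9)|²=5]]
   so B = (2, 10)

B = (2, 10)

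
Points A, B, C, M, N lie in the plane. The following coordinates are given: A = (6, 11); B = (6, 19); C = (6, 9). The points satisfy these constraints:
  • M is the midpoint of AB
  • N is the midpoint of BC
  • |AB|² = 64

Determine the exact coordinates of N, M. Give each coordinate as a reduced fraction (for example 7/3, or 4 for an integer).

1. M_x = 6  [2·M = A+B = (6, 11)+(6, 19)]
2. M_y = 15  [2·M = A+B = (6, 11)+(6, 19)]
   so M = (6, 15)
3. N_x = 6  [2·N = B+C = (6, 19)+(6, 9)]
4. N_y = 14  [2·N = B+C = (6, 19)+(6, 9)]
   so N = (6, 14)

N = (6, 14)
M = (6, 15)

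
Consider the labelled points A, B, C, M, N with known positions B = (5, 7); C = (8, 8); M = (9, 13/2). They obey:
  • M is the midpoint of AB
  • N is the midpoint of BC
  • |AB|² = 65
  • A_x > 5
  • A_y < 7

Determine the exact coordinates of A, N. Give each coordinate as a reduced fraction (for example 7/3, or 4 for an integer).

A = (13, 6)
N = (13/2, 15/2)

1. A_x = 13  [A = 2·M−B = 2·(9, 13/2)−(5, 7)]
2. A_y = 6  [A = 2·M−B = 2·(9, 13/2)−(5, 7)]
   so A = (13, 6)
3. N_x = 13/2  [2·N = B+C = (5, 7)+(8, 8)]
4. N_y = 15/2  [2·N = B+C = (5, 7)+(8, 8)]
   so N = (13/2, 15/2)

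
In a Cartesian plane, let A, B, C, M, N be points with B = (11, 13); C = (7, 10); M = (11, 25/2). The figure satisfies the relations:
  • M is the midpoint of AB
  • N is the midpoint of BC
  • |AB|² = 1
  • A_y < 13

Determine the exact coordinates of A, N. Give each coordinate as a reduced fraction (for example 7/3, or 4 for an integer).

A = (11, 12)
N = (9, 23/2)

1. A_x = 11  [A = 2·M−B = 2·(11, 25/2)−(11, 13)]
2. A_y = 12  [A = 2·M−B = 2·(11, 25/2)−(11, 13)]
   so A = (11, 12)
3. N_x = 9  [2·N = B+C = (11, 13)+(7, 10)]
4. N_y = 23/2  [2·N = B+C = (11, 13)+(7, 10)]
   so N = (9, 23/2)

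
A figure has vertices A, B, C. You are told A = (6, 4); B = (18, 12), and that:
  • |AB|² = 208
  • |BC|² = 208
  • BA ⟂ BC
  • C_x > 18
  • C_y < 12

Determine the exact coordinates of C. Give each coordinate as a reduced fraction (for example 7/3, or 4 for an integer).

1. C_x = 26  [[BA ⟂ BC ⇒ -12x-8y+312=0] ∩ [|C−(18, 12)|²=208]]
2. C_y = 0  [[BA ⟂ BC ⇒ -12x-8y+312=0] ∩ [|C−(18, 12)|²=208]]
   so C = (26, 0)

C = (26, 0)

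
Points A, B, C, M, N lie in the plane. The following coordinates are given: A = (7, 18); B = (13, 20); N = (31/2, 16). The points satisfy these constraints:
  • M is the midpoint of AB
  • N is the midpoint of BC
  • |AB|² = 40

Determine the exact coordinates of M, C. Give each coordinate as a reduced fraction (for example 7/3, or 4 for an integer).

1. M_x = 10  [2·M = A+B = (7, 18)+(13, 20)]
2. M_y = 19  [2·M = A+B = (7, 18)+(13, 20)]
   so M = (10, 19)
3. C_x = 18  [C = 2·N−B = 2·(31/2, 16)−(13, 20)]
4. C_y = 12  [C = 2·N−B = 2·(31/2, 16)−(13, 20)]
   so C = (18, 12)

M = (10, 19)
C = (18, 12)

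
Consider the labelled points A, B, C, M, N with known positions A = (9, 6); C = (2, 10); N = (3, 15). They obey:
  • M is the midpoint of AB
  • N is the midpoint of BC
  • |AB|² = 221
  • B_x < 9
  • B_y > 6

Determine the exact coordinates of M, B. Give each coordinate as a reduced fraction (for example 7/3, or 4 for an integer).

M = (13/2, 13)
B = (4, 20)

1. B_x = 4  [B = 2·N−C = 2·(3, 15)−(2, 10)]
2. B_y = 20  [B = 2·N−C = 2·(3, 15)−(2, 10)]
   so B = (4, 20)
3. M_x = 13/2  [2·M = A+B = (9, 6)+(4, 20)]
4. M_y = 13  [2·M = A+B = (9, 6)+(4, 20)]
   so M = (13/2, 13)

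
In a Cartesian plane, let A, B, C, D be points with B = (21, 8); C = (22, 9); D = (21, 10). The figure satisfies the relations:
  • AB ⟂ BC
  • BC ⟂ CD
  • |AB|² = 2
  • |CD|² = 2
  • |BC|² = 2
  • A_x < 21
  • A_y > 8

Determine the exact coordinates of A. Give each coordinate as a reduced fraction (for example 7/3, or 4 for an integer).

A = (20, 9)

1. A_x = 20  [[AB ⟂ BC ⇒ -1x-1y+29=0] ∩ [|A−(21, 8)|²=2]]
2. A_y = 9  [[AB ⟂ BC ⇒ -1x-1y+29=0] ∩ [|A−(21, 8)|²=2]]
   so A = (20, 9)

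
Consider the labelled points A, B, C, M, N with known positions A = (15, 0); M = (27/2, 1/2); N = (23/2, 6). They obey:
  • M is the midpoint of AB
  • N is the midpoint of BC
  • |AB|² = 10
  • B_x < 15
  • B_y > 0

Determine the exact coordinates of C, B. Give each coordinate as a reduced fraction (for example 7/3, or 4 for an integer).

1. B_x = 12  [B = 2·M−A = 2·(27/2, 1/2)−(15, 0)]
2. B_y = 1  [B = 2·M−A = 2·(27/2, 1/2)−(15, 0)]
   so B = (12, 1)
3. C_x = 11  [C = 2·N−B = 2·(23/2, 6)−(12, 1)]
4. C_y = 11  [C = 2·N−B = 2·(23/2, 6)−(12, 1)]
   so C = (11, 11)

C = (11, 11)
B = (12, 1)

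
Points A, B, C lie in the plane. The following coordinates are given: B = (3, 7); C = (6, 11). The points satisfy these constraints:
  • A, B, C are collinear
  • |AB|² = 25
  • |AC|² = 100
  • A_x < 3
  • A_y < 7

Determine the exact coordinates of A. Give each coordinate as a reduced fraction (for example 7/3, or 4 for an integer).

A = (0, 3)

1. A_x = 0  [[A, B, C are collinear ⇒ -4x+3y-9=0] ∩ [|A−(3, 7)|²=25]]
2. A_y = 3  [[A, B, C are collinear ⇒ -4x+3y-9=0] ∩ [|A−(3, 7)|²=25]]
   so A = (0, 3)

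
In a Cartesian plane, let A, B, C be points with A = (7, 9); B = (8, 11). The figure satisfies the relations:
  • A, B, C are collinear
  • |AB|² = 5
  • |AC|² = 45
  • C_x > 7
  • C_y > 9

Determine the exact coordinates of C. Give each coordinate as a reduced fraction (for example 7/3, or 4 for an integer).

C = (10, 15)

1. C_x = 10  [[A, B, C are collinear ⇒ -2x+1y+5=0] ∩ [|C−(7, 9)|²=45]]
2. C_y = 15  [[A, B, C are collinear ⇒ -2x+1y+5=0] ∩ [|C−(7, 9)|²=45]]
   so C = (10, 15)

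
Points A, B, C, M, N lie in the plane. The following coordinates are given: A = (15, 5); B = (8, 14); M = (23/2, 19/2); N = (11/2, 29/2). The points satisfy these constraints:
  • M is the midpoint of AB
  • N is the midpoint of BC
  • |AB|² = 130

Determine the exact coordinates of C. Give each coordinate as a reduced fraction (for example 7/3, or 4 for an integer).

1. C_x = 3  [C = 2·N−B = 2·(11/2, 29/2)−(8, 14)]
2. C_y = 15  [C = 2·N−B = 2·(11/2, 29/2)−(8, 14)]
   so C = (3, 15)

C = (3, 15)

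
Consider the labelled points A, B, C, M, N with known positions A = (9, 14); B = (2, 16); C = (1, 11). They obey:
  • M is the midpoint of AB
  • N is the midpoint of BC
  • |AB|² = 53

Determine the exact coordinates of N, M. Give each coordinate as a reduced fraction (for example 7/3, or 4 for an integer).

N = (3/2, 27/2)
M = (11/2, 15)

1. M_x = 11/2  [2·M = A+B = (9, 14)+(2, 16)]
2. M_y = 15  [2·M = A+B = (9, 14)+(2, 16)]
   so M = (11/2, 15)
3. N_x = 3/2  [2·N = B+C = (2, 16)+(1, 11)]
4. N_y = 27/2  [2·N = B+C = (2, 16)+(1, 11)]
   so N = (3/2, 27/2)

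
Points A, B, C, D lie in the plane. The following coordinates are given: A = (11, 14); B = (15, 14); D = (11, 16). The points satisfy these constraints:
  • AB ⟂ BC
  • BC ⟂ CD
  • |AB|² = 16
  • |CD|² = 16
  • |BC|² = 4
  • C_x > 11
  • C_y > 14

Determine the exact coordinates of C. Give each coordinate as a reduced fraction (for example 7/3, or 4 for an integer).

1. C_x = 15  [[AB ⟂ BC ⇒ 4x-60=0] ∩ [|C−(11, 16)|²=16]]
2. C_y = 16  [[AB ⟂ BC ⇒ 4x-60=0] ∩ [|C−(11, 16)|²=16]]
   so C = (15, 16)

C = (15, 16)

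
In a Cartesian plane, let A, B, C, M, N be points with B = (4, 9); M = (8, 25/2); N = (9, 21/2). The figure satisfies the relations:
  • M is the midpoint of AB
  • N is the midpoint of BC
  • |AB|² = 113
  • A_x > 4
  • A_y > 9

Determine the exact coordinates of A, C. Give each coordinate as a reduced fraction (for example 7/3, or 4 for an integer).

A = (12, 16)
C = (14, 12)

1. A_x = 12  [A = 2·M−B = 2·(8, 25/2)−(4, 9)]
2. A_y = 16  [A = 2·M−B = 2·(8, 25/2)−(4, 9)]
   so A = (12, 16)
3. C_x = 14  [C = 2·N−B = 2·(9, 21/2)−(4, 9)]
4. C_y = 12  [C = 2·N−B = 2·(9, 21/2)−(4, 9)]
   so C = (14, 12)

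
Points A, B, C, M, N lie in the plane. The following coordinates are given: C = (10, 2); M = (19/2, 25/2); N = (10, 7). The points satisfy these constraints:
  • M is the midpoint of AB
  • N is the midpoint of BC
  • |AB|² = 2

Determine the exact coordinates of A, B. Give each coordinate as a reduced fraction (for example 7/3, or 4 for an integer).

A = (9, 13)
B = (10, 12)

1. B_x = 10  [B = 2·N−C = 2·(10, 7)−(10, 2)]
2. B_y = 12  [B = 2·N−C = 2·(10, 7)−(10, 2)]
   so B = (10, 12)
3. A_x = 9  [A = 2·M−B = 2·(19/2, 25/2)−(10, 12)]
4. A_y = 13  [A = 2·M−B = 2·(19/2, 25/2)−(10, 12)]
   so A = (9, 13)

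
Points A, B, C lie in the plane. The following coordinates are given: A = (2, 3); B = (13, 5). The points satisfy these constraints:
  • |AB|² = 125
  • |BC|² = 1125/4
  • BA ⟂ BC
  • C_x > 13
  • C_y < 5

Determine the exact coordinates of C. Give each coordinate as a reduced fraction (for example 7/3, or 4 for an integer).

C = (16, -23/2)

1. C_x = 16  [[BA ⟂ BC ⇒ -11x-2y+153=0] ∩ [|C−(13, 5)|²=1125/4]]
2. C_y = -23/2  [[BA ⟂ BC ⇒ -11x-2y+153=0] ∩ [|C−(13, 5)|²=1125/4]]
   so C = (16, -23/2)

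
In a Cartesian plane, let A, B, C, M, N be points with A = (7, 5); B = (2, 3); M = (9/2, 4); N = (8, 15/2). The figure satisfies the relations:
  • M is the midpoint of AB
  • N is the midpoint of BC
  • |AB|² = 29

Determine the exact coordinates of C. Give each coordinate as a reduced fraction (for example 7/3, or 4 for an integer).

1. C_x = 14  [C = 2·N−B = 2·(8, 15/2)−(2, 3)]
2. C_y = 12  [C = 2·N−B = 2·(8, 15/2)−(2, 3)]
   so C = (14, 12)

C = (14, 12)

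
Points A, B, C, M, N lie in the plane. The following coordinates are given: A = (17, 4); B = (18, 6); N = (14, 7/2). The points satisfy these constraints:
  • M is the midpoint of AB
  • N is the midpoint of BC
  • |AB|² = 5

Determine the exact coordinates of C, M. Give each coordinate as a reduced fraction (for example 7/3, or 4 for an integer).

C = (10, 1)
M = (35/2, 5)

1. M_x = 35/2  [2·M = A+B = (17, 4)+(18, 6)]
2. M_y = 5  [2·M = A+B = (17, 4)+(18, 6)]
   so M = (35/2, 5)
3. C_x = 10  [C = 2·N−B = 2·(14, 7/2)−(18, 6)]
4. C_y = 1  [C = 2·N−B = 2·(14, 7/2)−(18, 6)]
   so C = (10, 1)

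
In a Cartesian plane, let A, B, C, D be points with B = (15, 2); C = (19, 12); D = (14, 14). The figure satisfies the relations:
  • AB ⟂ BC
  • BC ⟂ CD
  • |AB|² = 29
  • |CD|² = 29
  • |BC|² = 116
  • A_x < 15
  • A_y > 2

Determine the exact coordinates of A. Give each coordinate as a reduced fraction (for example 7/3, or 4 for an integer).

1. A_x = 10  [[AB ⟂ BC ⇒ -4x-10y+80=0] ∩ [|A−(15, 2)|²=29]]
2. A_y = 4  [[AB ⟂ BC ⇒ -4x-10y+80=0] ∩ [|A−(15, 2)|²=29]]
   so A = (10, 4)

A = (10, 4)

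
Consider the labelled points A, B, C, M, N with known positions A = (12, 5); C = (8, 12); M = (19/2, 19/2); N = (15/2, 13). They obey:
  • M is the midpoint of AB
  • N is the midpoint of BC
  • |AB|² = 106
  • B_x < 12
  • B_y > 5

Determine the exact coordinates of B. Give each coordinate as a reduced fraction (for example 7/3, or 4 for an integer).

B = (7, 14)

1. B_x = 7  [B = 2·M−A = 2·(19/2, 19/2)−(12, 5)]
2. B_y = 14  [B = 2·M−A = 2·(19/2, 19/2)−(12, 5)]
   so B = (7, 14)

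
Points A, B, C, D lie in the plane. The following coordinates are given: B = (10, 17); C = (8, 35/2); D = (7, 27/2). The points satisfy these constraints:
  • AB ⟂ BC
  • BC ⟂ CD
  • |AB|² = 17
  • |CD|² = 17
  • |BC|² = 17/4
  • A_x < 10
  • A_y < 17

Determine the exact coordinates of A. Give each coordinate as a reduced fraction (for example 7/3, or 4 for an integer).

1. A_x = 9  [[AB ⟂ BC ⇒ 2x-1/2y-23/2=0] ∩ [|A−(10, 17)|²=17]]
2. A_y = 13  [[AB ⟂ BC ⇒ 2x-1/2y-23/2=0] ∩ [|A−(10, 17)|²=17]]
   so A = (9, 13)

A = (9, 13)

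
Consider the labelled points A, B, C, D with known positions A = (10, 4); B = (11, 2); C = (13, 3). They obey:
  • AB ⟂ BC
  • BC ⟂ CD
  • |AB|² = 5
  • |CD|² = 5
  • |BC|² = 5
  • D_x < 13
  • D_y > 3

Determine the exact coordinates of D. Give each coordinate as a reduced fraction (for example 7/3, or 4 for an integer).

1. D_x = 12  [[BC ⟂ CD ⇒ 2x+1y-29=0] ∩ [|D−(13, 3)|²=5]]
2. D_y = 5  [[BC ⟂ CD ⇒ 2x+1y-29=0] ∩ [|D−(13, 3)|²=5]]
   so D = (12, 5)

D = (12, 5)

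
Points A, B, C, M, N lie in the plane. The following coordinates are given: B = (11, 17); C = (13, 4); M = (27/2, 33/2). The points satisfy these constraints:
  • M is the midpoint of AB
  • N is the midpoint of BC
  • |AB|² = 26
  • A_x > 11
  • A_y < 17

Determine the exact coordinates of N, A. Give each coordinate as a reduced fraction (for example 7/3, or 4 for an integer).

1. A_x = 16  [A = 2·M−B = 2·(27/2, 33/2)−(11, 17)]
2. A_y = 16  [A = 2·M−B = 2·(27/2, 33/2)−(11, 17)]
   so A = (16, 16)
3. N_x = 12  [2·N = B+C = (11, 17)+(13, 4)]
4. N_y = 21/2  [2·N = B+C = (11, 17)+(13, 4)]
   so N = (12, 21/2)

N = (12, 21/2)
A = (16, 16)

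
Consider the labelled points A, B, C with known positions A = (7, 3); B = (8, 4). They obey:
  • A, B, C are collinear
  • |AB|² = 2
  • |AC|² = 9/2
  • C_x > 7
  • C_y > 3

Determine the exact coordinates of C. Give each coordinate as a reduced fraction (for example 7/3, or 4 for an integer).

C = (17/2, 9/2)

1. C_x = 17/2  [[A, B, C are collinear ⇒ -1x+1y+4=0] ∩ [|C−(7, 3)|²=9/2]]
2. C_y = 9/2  [[A, B, C are collinear ⇒ -1x+1y+4=0] ∩ [|C−(7, 3)|²=9/2]]
   so C = (17/2, 9/2)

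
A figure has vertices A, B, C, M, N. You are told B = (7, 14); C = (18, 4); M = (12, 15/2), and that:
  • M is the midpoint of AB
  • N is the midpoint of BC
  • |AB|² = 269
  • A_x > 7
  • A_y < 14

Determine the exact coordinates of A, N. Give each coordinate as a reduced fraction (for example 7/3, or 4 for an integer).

A = (17, 1)
N = (25/2, 9)

1. A_x = 17  [A = 2·M−B = 2·(12, 15/2)−(7, 14)]
2. A_y = 1  [A = 2·M−B = 2·(12, 15/2)−(7, 14)]
   so A = (17, 1)
3. N_x = 25/2  [2·N = B+C = (7, 14)+(18, 4)]
4. N_y = 9  [2·N = B+C = (7, 14)+(18, 4)]
   so N = (25/2, 9)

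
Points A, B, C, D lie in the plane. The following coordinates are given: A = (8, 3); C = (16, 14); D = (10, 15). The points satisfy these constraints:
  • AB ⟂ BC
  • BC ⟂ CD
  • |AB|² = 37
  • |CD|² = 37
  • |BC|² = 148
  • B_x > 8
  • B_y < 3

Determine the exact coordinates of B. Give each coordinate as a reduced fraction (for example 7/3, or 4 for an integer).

1. B_x = 14  [[BC ⟂ CD ⇒ 6x-1y-82=0] ∩ [|B−(8, 3)|²=37]]
2. B_y = 2  [[BC ⟂ CD ⇒ 6x-1y-82=0] ∩ [|B−(8, 3)|²=37]]
   so B = (14, 2)

B = (14, 2)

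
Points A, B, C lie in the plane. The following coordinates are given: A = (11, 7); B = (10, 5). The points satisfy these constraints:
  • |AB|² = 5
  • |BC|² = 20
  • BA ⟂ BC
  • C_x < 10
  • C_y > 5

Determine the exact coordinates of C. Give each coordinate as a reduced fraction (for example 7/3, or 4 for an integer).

C = (6, 7)

1. C_x = 6  [[BA ⟂ BC ⇒ 1x+2y-20=0] ∩ [|C−(10, 5)|²=20]]
2. C_y = 7  [[BA ⟂ BC ⇒ 1x+2y-20=0] ∩ [|C−(10, 5)|²=20]]
   so C = (6, 7)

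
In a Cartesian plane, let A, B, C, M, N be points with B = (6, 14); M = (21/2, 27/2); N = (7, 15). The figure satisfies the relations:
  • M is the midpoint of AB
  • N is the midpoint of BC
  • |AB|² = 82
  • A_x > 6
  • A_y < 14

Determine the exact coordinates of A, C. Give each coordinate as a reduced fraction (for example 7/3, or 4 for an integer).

A = (15, 13)
C = (8, 16)

1. A_x = 15  [A = 2·M−B = 2·(21/2, 27/2)−(6, 14)]
2. A_y = 13  [A = 2·M−B = 2·(21/2, 27/2)−(6, 14)]
   so A = (15, 13)
3. C_x = 8  [C = 2·N−B = 2·(7, 15)−(6, 14)]
4. C_y = 16  [C = 2·N−B = 2·(7, 15)−(6, 14)]
   so C = (8, 16)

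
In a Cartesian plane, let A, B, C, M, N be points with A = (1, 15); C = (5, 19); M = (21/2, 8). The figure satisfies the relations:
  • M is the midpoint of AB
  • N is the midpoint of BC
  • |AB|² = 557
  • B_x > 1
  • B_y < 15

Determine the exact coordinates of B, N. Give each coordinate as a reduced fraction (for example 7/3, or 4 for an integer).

B = (20, 1)
N = (25/2, 10)

1. B_x = 20  [B = 2·M−A = 2·(21/2, 8)−(1, 15)]
2. B_y = 1  [B = 2·M−A = 2·(21/2, 8)−(1, 15)]
   so B = (20, 1)
3. N_x = 25/2  [2·N = B+C = (20, 1)+(5, 19)]
4. N_y = 10  [2·N = B+C = (20, 1)+(5, 19)]
   so N = (25/2, 10)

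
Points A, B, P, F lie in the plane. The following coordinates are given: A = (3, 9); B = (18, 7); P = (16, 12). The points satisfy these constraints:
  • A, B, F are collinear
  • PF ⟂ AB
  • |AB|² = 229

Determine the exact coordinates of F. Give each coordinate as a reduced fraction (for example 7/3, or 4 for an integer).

F = (3522/229, 1683/229)

1. F_x = 3522/229  [[A, B, F are collinear ⇒ 2x+15y-141=0] ∩ [PF ⟂ AB ⇒ 15x-2y-216=0]]
2. F_y = 1683/229  [[A, B, F are collinear ⇒ 2x+15y-141=0] ∩ [PF ⟂ AB ⇒ 15x-2y-216=0]]
   so F = (3522/229, 1683/229)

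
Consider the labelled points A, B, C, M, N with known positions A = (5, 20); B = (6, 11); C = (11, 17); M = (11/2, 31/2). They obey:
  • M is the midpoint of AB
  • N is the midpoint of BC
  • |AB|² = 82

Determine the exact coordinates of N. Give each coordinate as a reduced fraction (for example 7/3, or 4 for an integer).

N = (17/2, 14)

1. N_x = 17/2  [2·N = B+C = (6, 11)+(11, 17)]
2. N_y = 14  [2·N = B+C = (6, 11)+(11, 17)]
   so N = (17/2, 14)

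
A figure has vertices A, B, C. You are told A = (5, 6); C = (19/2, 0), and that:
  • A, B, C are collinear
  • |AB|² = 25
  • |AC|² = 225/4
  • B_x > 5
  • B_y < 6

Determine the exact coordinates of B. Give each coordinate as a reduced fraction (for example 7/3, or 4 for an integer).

1. B_x = 8  [[A, B, C are collinear ⇒ -6x-9/2y+57=0] ∩ [|B−(5, 6)|²=25]]
2. B_y = 2  [[A, B, C are collinear ⇒ -6x-9/2y+57=0] ∩ [|B−(5, 6)|²=25]]
   so B = (8, 2)

B = (8, 2)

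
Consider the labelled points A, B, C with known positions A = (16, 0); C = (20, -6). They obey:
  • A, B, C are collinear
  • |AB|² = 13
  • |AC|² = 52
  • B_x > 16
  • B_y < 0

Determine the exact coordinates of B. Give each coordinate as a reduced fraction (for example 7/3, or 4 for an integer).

1. B_x = 18  [[A, B, C are collinear ⇒ -6x-4y+96=0] ∩ [|B−(16, 0)|²=13]]
2. B_y = -3  [[A, B, C are collinear ⇒ -6x-4y+96=0] ∩ [|B−(16, 0)|²=13]]
   so B = (18, -3)

B = (18, -3)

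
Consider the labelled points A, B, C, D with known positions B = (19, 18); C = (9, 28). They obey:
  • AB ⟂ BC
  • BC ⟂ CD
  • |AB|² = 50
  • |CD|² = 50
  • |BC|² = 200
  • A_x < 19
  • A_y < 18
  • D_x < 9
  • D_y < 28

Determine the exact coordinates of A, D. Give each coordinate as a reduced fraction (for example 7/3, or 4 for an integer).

A = (14, 13)
D = (4, 23)

1. A_x = 14  [[AB ⟂ BC ⇒ 10x-10y-10=0] ∩ [|A−(19, 18)|²=50]]
2. A_y = 13  [[AB ⟂ BC ⇒ 10x-10y-10=0] ∩ [|A−(19, 18)|²=50]]
   so A = (14, 13)
3. D_x = 4  [[BC ⟂ CD ⇒ -10x+10y-190=0] ∩ [|D−(9, 28)|²=50]]
4. D_y = 23  [[BC ⟂ CD ⇒ -10x+10y-190=0] ∩ [|D−(9, 28)|²=50]]
   so D = (4, 23)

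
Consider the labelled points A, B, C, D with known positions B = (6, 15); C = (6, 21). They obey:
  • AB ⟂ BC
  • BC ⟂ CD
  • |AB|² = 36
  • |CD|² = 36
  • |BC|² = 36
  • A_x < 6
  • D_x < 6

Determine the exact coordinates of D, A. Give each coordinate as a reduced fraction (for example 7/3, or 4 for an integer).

1. D_x = 0  [[BC ⟂ CD ⇒ 6y-126=0] ∩ [|D−(6, 21)|²=36]]
2. D_y = 21  [[BC ⟂ CD ⇒ 6y-126=0] ∩ [|D−(6, 21)|²=36]]
   so D = (0, 21)
3. A_x = 0  [[AB ⟂ BC ⇒ -6y+90=0] ∩ [|A−(6, 15)|²=36]]
4. A_y = 15  [[AB ⟂ BC ⇒ -6y+90=0] ∩ [|A−(6, 15)|²=36]]
   so A = (0, 15)

D = (0, 21)
A = (0, 15)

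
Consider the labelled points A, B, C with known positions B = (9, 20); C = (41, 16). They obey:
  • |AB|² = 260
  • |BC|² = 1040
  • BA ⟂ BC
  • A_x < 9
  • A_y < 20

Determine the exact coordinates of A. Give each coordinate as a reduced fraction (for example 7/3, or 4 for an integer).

1. A_x = 7  [[BA ⟂ BC ⇒ 32x-4y-208=0] ∩ [|A−(9, 20)|²=260]]
2. A_y = 4  [[BA ⟂ BC ⇒ 32x-4y-208=0] ∩ [|A−(9, 20)|²=260]]
   so A = (7, 4)

A = (7, 4)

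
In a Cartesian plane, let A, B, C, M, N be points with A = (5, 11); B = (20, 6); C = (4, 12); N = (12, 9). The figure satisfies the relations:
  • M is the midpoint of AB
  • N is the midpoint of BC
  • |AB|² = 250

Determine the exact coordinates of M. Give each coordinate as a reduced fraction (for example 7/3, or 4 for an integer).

1. M_x = 25/2  [2·M = A+B = (5, 11)+(20, 6)]
2. M_y = 17/2  [2·M = A+B = (5, 11)+(20, 6)]
   so M = (25/2, 17/2)

M = (25/2, 17/2)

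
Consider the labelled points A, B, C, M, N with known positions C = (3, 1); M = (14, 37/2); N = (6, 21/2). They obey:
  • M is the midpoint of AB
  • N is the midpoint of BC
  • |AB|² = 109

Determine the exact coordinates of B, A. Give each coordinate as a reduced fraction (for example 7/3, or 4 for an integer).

B = (9, 20)
A = (19, 17)

1. B_x = 9  [B = 2·N−C = 2·(6, 21/2)−(3, 1)]
2. B_y = 20  [B = 2·N−C = 2·(6, 21/2)−(3, 1)]
   so B = (9, 20)
3. A_x = 19  [A = 2·M−B = 2·(14, 37/2)−(9, 20)]
4. A_y = 17  [A = 2·M−B = 2·(14, 37/2)−(9, 20)]
   so A = (19, 17)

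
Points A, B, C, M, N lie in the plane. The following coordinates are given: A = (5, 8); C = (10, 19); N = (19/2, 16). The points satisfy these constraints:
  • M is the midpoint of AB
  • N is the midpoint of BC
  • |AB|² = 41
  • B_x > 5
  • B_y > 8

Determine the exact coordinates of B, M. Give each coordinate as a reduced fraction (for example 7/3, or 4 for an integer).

B = (9, 13)
M = (7, 21/2)

1. B_x = 9  [B = 2·N−C = 2·(19/2, 16)−(10, 19)]
2. B_y = 13  [B = 2·N−C = 2·(19/2, 16)−(10, 19)]
   so B = (9, 13)
3. M_x = 7  [2·M = A+B = (5, 8)+(9, 13)]
4. M_y = 21/2  [2·M = A+B = (5, 8)+(9, 13)]
   so M = (7, 21/2)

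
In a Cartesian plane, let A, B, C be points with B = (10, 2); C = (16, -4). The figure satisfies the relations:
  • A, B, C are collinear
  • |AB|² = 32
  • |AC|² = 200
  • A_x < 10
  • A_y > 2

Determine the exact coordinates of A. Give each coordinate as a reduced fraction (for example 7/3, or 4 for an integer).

1. A_x = 6  [[A, B, C are collinear ⇒ 6x+6y-72=0] ∩ [|A−(10, 2)|²=32]]
2. A_y = 6  [[A, B, C are collinear ⇒ 6x+6y-72=0] ∩ [|A−(10, 2)|²=32]]
   so A = (6, 6)

A = (6, 6)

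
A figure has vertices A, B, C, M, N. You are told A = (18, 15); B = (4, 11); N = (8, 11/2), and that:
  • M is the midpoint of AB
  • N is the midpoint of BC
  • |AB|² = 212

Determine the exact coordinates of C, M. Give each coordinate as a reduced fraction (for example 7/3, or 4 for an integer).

C = (12, 0)
M = (11, 13)

1. M_x = 11  [2·M = A+B = (18, 15)+(4, 11)]
2. M_y = 13  [2·M = A+B = (18, 15)+(4, 11)]
   so M = (11, 13)
3. C_x = 12  [C = 2·N−B = 2·(8, 11/2)−(4, 11)]
4. C_y = 0  [C = 2·N−B = 2·(8, 11/2)−(4, 11)]
   so C = (12, 0)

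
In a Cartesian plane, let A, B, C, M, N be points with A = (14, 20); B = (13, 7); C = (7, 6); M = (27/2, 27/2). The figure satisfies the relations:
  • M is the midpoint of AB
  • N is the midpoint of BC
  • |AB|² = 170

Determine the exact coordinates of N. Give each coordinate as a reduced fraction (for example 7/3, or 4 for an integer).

N = (10, 13/2)

1. N_x = 10  [2·N = B+C = (13, 7)+(7, 6)]
2. N_y = 13/2  [2·N = B+C = (13, 7)+(7, 6)]
   so N = (10, 13/2)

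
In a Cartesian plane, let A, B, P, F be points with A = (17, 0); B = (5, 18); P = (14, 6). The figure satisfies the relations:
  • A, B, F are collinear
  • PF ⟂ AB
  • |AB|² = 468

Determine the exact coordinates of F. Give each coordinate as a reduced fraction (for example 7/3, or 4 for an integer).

F = (173/13, 72/13)

1. F_x = 173/13  [[A, B, F are collinear ⇒ -18x-12y+306=0] ∩ [PF ⟂ AB ⇒ -12x+18y+60=0]]
2. F_y = 72/13  [[A, B, F are collinear ⇒ -18x-12y+306=0] ∩ [PF ⟂ AB ⇒ -12x+18y+60=0]]
   so F = (173/13, 72/13)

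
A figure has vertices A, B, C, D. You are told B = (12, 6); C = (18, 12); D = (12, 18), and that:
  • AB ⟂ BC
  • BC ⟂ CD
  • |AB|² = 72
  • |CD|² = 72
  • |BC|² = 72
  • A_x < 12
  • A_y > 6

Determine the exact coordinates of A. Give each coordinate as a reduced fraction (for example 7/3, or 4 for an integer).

1. A_x = 6  [[AB ⟂ BC ⇒ -6x-6y+108=0] ∩ [|A−(12, 6)|²=72]]
2. A_y = 12  [[AB ⟂ BC ⇒ -6x-6y+108=0] ∩ [|A−(12, 6)|²=72]]
   so A = (6, 12)

A = (6, 12)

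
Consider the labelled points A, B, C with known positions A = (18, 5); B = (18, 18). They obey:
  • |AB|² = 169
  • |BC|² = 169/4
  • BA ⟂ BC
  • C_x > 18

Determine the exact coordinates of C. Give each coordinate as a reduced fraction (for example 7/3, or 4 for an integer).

1. C_x = 49/2  [[BA ⟂ BC ⇒ -13y+234=0] ∩ [|C−(18, 18)|²=169/4]]
2. C_y = 18  [[BA ⟂ BC ⇒ -13y+234=0] ∩ [|C−(18, 18)|²=169/4]]
   so C = (49/2, 18)

C = (49/2, 18)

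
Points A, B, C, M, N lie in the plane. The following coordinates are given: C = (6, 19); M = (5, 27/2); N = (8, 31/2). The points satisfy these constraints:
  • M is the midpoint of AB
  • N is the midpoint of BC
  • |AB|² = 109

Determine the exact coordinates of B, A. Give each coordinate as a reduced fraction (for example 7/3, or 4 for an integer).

1. B_x = 10  [B = 2·N−C = 2·(8, 31/2)−(6, 19)]
2. B_y = 12  [B = 2·N−C = 2·(8, 31/2)−(6, 19)]
   so B = (10, 12)
3. A_x = 0  [A = 2·M−B = 2·(5, 27/2)−(10, 12)]
4. A_y = 15  [A = 2·M−B = 2·(5, 27/2)−(10, 12)]
   so A = (0, 15)

B = (10, 12)
A = (0, 15)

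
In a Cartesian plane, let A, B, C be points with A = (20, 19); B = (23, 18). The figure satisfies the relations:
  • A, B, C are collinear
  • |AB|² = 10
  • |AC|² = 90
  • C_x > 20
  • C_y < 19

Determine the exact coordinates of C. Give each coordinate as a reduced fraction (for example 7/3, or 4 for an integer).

C = (29, 16)

1. C_x = 29  [[A, B, C are collinear ⇒ 1x+3y-77=0] ∩ [|C−(20, 19)|²=90]]
2. C_y = 16  [[A, B, C are collinear ⇒ 1x+3y-77=0] ∩ [|C−(20, 19)|²=90]]
   so C = (29, 16)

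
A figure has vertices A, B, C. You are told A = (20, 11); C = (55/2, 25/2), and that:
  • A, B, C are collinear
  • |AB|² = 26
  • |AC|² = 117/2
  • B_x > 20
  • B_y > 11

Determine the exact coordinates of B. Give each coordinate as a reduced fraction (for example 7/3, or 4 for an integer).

1. B_x = 25  [[A, B, C are collinear ⇒ 3/2x-15/2y+105/2=0] ∩ [|B−(20, 11)|²=26]]
2. B_y = 12  [[A, B, C are collinear ⇒ 3/2x-15/2y+105/2=0] ∩ [|B−(20, 11)|²=26]]
   so B = (25, 12)

B = (25, 12)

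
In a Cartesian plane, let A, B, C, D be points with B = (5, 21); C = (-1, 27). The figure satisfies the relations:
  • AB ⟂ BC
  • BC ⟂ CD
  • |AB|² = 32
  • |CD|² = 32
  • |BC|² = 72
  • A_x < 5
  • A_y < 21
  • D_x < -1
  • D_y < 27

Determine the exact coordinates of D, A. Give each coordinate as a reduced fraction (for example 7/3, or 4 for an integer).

1. D_x = -5  [[BC ⟂ CD ⇒ -6x+6y-168=0] ∩ [|D−(-1, 27)|²=32]]
2. D_y = 23  [[BC ⟂ CD ⇒ -6x+6y-168=0] ∩ [|D−(-1, 27)|²=32]]
   so D = (-5, 23)
3. A_x = 1  [[AB ⟂ BC ⇒ 6x-6y+96=0] ∩ [|A−(5, 21)|²=32]]
4. A_y = 17  [[AB ⟂ BC ⇒ 6x-6y+96=0] ∩ [|A−(5, 21)|²=32]]
   so A = (1, 17)

D = (-5, 23)
A = (1, 17)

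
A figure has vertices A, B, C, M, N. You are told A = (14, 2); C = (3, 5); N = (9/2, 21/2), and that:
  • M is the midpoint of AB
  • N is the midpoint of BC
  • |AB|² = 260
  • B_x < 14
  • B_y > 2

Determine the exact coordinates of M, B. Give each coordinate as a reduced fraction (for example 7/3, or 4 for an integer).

M = (10, 9)
B = (6, 16)

1. B_x = 6  [B = 2·N−C = 2·(9/2, 21/2)−(3, 5)]
2. B_y = 16  [B = 2·N−C = 2·(9/2, 21/2)−(3, 5)]
   so B = (6, 16)
3. M_x = 10  [2·M = A+B = (14, 2)+(6, 16)]
4. M_y = 9  [2·M = A+B = (14, 2)+(6, 16)]
   so M = (10, 9)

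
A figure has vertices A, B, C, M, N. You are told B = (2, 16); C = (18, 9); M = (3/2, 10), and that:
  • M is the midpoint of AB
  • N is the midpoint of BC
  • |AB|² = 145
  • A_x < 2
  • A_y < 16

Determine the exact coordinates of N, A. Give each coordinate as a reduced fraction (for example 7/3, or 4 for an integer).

1. A_x = 1  [A = 2·M−B = 2·(3/2, 10)−(2, 16)]
2. A_y = 4  [A = 2·M−B = 2·(3/2, 10)−(2, 16)]
   so A = (1, 4)
3. N_x = 10  [2·N = B+C = (2, 16)+(18, 9)]
4. N_y = 25/2  [2·N = B+C = (2, 16)+(18, 9)]
   so N = (10, 25/2)

N = (10, 25/2)
A = (1, 4)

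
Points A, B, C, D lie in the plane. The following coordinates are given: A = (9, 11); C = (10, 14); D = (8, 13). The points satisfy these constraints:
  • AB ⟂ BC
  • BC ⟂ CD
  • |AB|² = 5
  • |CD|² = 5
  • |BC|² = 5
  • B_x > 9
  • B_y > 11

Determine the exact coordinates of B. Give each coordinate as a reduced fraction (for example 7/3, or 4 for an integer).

B = (11, 12)

1. B_x = 11  [[BC ⟂ CD ⇒ 2x+1y-34=0] ∩ [|B−(9, 11)|²=5]]
2. B_y = 12  [[BC ⟂ CD ⇒ 2x+1y-34=0] ∩ [|B−(9, 11)|²=5]]
   so B = (11, 12)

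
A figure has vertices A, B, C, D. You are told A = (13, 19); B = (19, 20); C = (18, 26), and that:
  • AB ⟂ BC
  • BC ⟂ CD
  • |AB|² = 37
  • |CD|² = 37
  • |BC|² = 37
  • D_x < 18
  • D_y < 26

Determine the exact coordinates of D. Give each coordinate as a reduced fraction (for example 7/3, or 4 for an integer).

D = (12, 25)

1. D_x = 12  [[BC ⟂ CD ⇒ -1x+6y-138=0] ∩ [|D−(18, 26)|²=37]]
2. D_y = 25  [[BC ⟂ CD ⇒ -1x+6y-138=0] ∩ [|D−(18, 26)|²=37]]
   so D = (12, 25)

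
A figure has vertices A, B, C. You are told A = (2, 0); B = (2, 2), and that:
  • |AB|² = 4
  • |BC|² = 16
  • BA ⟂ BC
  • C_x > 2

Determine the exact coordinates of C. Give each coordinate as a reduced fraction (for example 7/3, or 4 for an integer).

1. C_x = 6  [[BA ⟂ BC ⇒ -2y+4=0] ∩ [|C−(2, 2)|²=16]]
2. C_y = 2  [[BA ⟂ BC ⇒ -2y+4=0] ∩ [|C−(2, 2)|²=16]]
   so C = (6, 2)

C = (6, 2)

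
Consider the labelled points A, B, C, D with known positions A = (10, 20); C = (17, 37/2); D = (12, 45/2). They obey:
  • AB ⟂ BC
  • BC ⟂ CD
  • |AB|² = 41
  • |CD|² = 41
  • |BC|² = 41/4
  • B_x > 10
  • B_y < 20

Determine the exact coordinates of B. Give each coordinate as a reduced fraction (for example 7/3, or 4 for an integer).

1. B_x = 15  [[BC ⟂ CD ⇒ 5x-4y-11=0] ∩ [|B−(10, 20)|²=41]]
2. B_y = 16  [[BC ⟂ CD ⇒ 5x-4y-11=0] ∩ [|B−(10, 20)|²=41]]
   so B = (15, 16)

B = (15, 16)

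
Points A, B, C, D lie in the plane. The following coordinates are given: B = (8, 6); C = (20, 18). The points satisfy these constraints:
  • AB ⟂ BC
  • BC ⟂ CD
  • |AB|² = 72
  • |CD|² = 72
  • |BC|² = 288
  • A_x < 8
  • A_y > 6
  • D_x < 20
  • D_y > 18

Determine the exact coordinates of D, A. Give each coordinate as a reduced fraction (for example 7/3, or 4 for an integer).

1. D_x = 14  [[BC ⟂ CD ⇒ 12x+12y-456=0] ∩ [|D−(20, 18)|²=72]]
2. D_y = 24  [[BC ⟂ CD ⇒ 12x+12y-456=0] ∩ [|D−(20, 18)|²=72]]
   so D = (14, 24)
3. A_x = 2  [[AB ⟂ BC ⇒ -12x-12y+168=0] ∩ [|A−(8, 6)|²=72]]
4. A_y = 12  [[AB ⟂ BC ⇒ -12x-12y+168=0] ∩ [|A−(8, 6)|²=72]]
   so A = (2, 12)

D = (14, 24)
A = (2, 12)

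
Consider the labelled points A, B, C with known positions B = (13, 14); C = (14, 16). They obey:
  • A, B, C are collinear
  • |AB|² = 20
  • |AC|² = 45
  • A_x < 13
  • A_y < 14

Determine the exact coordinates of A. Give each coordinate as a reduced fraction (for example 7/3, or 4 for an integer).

1. A_x = 11  [[A, B, C are collinear ⇒ -2x+1y+12=0] ∩ [|A−(13, 14)|²=20]]
2. A_y = 10  [[A, B, C are collinear ⇒ -2x+1y+12=0] ∩ [|A−(13, 14)|²=20]]
   so A = (11, 10)

A = (11, 10)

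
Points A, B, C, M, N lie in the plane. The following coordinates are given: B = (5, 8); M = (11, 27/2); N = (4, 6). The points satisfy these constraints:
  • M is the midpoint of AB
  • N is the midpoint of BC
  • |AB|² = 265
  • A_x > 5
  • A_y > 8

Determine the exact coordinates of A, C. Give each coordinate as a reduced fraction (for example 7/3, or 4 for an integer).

A = (17, 19)
C = (3, 4)

1. A_x = 17  [A = 2·M−B = 2·(11, 27/2)−(5, 8)]
2. A_y = 19  [A = 2·M−B = 2·(11, 27/2)−(5, 8)]
   so A = (17, 19)
3. C_x = 3  [C = 2·N−B = 2·(4, 6)−(5, 8)]
4. C_y = 4  [C = 2·N−B = 2·(4, 6)−(5, 8)]
   so C = (3, 4)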